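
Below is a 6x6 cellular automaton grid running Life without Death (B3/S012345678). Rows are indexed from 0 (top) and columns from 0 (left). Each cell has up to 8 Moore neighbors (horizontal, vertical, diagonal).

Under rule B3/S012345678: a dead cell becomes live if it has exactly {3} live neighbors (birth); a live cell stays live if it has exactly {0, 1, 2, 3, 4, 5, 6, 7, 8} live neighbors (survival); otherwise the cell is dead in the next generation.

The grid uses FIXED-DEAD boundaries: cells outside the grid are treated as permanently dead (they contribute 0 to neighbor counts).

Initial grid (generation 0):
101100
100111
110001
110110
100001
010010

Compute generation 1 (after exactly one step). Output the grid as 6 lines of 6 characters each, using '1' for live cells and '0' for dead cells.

Answer: 111100
100111
110001
111111
101101
010010

Derivation:
Simulating step by step:
Generation 0 (given above): 18 live cells
Generation 1: 23 live cells
(generation 1 grid is the final answer)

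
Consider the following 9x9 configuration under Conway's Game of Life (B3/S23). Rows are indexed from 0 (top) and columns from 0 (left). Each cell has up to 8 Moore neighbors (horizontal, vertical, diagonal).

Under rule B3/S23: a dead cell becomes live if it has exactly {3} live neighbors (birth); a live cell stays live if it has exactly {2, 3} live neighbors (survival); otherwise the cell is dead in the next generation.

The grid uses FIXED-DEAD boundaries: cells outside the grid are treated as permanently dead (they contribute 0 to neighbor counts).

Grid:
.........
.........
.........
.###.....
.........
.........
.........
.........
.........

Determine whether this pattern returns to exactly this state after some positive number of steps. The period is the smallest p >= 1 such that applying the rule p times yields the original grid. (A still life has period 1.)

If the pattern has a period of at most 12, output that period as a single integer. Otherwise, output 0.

Simulating and comparing each generation to the original:
Gen 0 (original, given above): 3 live cells
Gen 1: 3 live cells, differs from original
Gen 2: 3 live cells, MATCHES original -> period = 2

Answer: 2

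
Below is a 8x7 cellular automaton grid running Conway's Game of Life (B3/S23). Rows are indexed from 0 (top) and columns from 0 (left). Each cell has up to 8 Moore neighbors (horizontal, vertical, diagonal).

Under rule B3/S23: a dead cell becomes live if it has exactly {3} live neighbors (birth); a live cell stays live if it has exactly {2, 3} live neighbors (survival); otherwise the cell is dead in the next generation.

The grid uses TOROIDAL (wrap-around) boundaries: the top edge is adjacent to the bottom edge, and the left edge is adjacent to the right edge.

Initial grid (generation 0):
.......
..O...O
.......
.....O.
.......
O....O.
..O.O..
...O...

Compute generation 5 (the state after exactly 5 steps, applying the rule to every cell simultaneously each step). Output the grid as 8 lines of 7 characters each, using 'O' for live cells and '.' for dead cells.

Simulating step by step:
Generation 0 (given above): 8 live cells
Generation 1: 4 live cells
.......
.......
.......
.......
......O
.......
...OO..
...O...
Generation 2: 4 live cells
.......
.......
.......
.......
.......
.......
...OO..
...OO..
Generation 3: 4 live cells
.......
.......
.......
.......
.......
.......
...OO..
...OO..
Generation 4: 4 live cells
.......
.......
.......
.......
.......
.......
...OO..
...OO..
Generation 5: 4 live cells
(generation 5 grid is the final answer)

Answer: .......
.......
.......
.......
.......
.......
...OO..
...OO..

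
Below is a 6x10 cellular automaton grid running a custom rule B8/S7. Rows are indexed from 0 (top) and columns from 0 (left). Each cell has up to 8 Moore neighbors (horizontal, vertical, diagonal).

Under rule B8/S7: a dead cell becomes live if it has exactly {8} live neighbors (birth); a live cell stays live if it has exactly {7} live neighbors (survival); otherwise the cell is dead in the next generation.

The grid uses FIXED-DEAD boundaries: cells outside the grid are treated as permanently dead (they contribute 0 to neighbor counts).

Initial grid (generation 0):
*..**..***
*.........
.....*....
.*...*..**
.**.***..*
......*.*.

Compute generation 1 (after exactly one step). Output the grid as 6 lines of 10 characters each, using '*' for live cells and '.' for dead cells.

Simulating step by step:
Generation 0 (given above): 20 live cells
Generation 1: 0 live cells
(generation 1 grid is the final answer)

Answer: ..........
..........
..........
..........
..........
..........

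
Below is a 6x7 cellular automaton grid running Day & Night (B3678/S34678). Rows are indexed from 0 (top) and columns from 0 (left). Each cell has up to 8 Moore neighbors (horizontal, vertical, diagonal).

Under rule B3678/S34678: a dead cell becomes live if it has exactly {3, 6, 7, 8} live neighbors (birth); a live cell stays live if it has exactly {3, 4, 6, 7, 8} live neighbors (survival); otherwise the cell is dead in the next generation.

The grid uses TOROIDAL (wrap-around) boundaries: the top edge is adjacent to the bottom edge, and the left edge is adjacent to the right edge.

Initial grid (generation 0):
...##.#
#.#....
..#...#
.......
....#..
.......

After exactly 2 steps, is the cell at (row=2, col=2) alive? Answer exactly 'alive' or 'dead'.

Answer: dead

Derivation:
Simulating step by step:
Generation 0 (given above): 8 live cells
Generation 1: 7 live cells
.......
.#...##
.#.....
.......
.......
...###.
Generation 2: 4 live cells
......#
#......
#......
.......
....#..
.......

Cell (2,2) at generation 2: 0 -> dead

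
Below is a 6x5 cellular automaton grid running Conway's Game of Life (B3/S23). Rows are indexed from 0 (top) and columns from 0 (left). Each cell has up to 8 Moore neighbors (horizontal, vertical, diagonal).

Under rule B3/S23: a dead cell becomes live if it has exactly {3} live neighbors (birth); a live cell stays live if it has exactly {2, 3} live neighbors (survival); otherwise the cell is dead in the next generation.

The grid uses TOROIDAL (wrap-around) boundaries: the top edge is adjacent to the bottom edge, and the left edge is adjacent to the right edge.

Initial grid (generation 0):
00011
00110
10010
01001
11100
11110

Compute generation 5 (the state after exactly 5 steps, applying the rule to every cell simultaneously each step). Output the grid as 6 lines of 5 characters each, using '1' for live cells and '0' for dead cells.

Simulating step by step:
Generation 0 (given above): 15 live cells
Generation 1: 7 live cells
10000
00100
11010
00011
00000
00000
Generation 2: 10 live cells
00000
10101
11010
10111
00000
00000
Generation 3: 9 live cells
00000
10111
00000
10110
00011
00000
Generation 4: 10 live cells
00011
00011
10000
00110
00111
00000
Generation 5: 10 live cells
(generation 5 grid is the final answer)

Answer: 00011
10010
00100
01100
00101
00100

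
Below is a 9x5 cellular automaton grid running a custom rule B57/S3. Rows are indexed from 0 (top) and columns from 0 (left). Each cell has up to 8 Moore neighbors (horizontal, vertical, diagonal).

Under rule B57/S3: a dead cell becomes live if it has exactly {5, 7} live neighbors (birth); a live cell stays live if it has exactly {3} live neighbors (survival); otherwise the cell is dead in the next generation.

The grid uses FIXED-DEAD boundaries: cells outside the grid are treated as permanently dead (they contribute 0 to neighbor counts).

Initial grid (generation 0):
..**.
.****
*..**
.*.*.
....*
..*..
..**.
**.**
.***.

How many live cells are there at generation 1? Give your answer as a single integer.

Simulating step by step:
Generation 0 (given above): 22 live cells
Generation 1: 6 live cells
.....
.*...
.....
...*.
.....
.....
.....
..*.*
.*.*.
Population at generation 1: 6

Answer: 6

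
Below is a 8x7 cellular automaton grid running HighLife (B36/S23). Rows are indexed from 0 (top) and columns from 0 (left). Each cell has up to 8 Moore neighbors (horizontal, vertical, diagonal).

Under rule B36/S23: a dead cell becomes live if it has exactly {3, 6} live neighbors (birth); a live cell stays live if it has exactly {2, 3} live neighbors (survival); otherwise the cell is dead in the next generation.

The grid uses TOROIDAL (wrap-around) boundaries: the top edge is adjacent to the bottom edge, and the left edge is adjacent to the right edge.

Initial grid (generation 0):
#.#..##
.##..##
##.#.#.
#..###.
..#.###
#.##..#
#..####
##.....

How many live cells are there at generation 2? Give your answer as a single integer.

Simulating step by step:
Generation 0 (given above): 31 live cells
Generation 1: 19 live cells
.##..#.
#..#...
...##.#
#.....#
..##...
..#.#..
...###.
..##...
Generation 2: 25 live cells
.#..#..
##.#.##
...####
#.#.###
.###...
..##.#.
.....#.
.#...#.
Population at generation 2: 25

Answer: 25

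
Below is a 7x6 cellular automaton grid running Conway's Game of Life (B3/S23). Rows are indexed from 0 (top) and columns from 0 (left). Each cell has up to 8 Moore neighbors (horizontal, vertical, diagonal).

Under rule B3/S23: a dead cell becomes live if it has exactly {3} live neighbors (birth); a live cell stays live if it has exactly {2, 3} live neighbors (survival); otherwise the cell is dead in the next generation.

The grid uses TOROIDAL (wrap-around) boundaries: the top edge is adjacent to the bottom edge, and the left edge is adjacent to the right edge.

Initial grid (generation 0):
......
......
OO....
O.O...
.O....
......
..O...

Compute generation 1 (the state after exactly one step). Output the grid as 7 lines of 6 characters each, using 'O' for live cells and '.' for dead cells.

Simulating step by step:
Generation 0 (given above): 6 live cells
Generation 1: 5 live cells
(generation 1 grid is the final answer)

Answer: ......
......
OO....
O.O...
.O....
......
......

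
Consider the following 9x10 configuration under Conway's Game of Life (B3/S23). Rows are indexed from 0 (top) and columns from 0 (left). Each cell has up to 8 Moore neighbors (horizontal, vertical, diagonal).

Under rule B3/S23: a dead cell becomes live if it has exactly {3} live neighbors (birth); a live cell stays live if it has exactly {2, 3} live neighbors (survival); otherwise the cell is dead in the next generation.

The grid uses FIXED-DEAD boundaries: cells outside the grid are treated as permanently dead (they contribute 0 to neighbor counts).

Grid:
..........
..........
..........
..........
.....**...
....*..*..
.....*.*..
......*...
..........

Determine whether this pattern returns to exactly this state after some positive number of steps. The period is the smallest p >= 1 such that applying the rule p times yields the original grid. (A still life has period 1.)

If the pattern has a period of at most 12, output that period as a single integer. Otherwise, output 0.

Answer: 1

Derivation:
Simulating and comparing each generation to the original:
Gen 0 (original, given above): 7 live cells
Gen 1: 7 live cells, MATCHES original -> period = 1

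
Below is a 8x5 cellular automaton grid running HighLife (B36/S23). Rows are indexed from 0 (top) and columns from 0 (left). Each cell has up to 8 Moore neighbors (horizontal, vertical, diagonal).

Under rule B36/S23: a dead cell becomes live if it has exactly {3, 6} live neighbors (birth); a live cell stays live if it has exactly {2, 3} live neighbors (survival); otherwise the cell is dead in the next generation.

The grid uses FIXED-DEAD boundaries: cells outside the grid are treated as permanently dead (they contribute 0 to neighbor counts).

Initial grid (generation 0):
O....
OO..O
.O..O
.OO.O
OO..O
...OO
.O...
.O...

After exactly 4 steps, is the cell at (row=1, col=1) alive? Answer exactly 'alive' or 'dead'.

Simulating step by step:
Generation 0 (given above): 16 live cells
Generation 1: 16 live cells
OO...
OO...
....O
..O.O
OO..O
OOOOO
..O..
.....
Generation 2: 14 live cells
OO...
OO...
.O.O.
.O..O
O..OO
O...O
..O..
.....
Generation 3: 12 live cells
OO...
.....
.O...
OO..O
OO.OO
.O..O
.....
.....
Generation 4: 13 live cells
.....
OO...
OO...
...OO
...OO
OOOOO
.....
.....

Cell (1,1) at generation 4: 1 -> alive

Answer: alive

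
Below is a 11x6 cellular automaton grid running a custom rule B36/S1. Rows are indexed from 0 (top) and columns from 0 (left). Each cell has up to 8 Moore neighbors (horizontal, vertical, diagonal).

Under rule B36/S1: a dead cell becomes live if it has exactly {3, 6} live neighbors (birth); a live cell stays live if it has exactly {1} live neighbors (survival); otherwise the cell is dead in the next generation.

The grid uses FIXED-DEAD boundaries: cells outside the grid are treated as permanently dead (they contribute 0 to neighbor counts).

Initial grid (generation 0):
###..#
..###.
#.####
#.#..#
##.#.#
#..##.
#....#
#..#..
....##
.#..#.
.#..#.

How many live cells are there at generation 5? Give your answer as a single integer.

Simulating step by step:
Generation 0 (given above): 32 live cells
Generation 1: 21 live cells
#...##
##....
#.....
.#..#.
......
..#..#
.#.#.#
#..#.#
...#..
.#.#..
.#..#.
Generation 2: 13 live cells
.#..##
......
......
.#....
......
....##
......
#....#
......
.#..#.
.##.#.
Generation 3: 11 live cells
....##
......
......
......
......
....##
....##
......
......
..###.
...##.
Generation 4: 4 live cells
....##
......
......
......
......
......
......
......
...#..
......
..#...
Generation 5: 2 live cells
....##
......
......
......
......
......
......
......
......
......
......
Population at generation 5: 2

Answer: 2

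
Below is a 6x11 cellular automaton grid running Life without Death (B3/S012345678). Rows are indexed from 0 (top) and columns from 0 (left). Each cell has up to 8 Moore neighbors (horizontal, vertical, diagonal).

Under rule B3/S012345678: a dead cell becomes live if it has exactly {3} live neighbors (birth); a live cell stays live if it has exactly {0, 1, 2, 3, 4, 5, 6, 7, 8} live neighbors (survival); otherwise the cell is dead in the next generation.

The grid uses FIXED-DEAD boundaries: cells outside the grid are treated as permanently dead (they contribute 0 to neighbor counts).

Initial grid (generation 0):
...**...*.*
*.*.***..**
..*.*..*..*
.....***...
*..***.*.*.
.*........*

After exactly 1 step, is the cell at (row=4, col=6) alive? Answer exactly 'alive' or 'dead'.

Answer: dead

Derivation:
Simulating step by step:
Generation 0 (given above): 26 live cells
Generation 1: 34 live cells
...**...*.*
***.*******
.**.*..****
.....***...
*..***.***.
.*..*.....*

Cell (4,6) at generation 1: 0 -> dead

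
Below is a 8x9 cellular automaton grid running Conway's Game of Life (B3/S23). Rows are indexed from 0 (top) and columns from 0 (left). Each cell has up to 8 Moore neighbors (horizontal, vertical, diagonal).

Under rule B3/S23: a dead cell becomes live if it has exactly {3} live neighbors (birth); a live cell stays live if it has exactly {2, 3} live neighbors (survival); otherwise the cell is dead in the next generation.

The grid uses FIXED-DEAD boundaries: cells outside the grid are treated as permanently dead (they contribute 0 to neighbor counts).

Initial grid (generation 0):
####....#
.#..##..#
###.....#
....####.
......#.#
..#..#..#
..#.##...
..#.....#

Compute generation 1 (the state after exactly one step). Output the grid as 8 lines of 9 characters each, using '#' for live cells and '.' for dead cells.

Simulating step by step:
Generation 0 (given above): 27 live cells
Generation 1: 29 live cells
(generation 1 grid is the final answer)

Answer: #####....
....#..##
####....#
.#...##.#
....#...#
...#####.
.##.##...
...#.....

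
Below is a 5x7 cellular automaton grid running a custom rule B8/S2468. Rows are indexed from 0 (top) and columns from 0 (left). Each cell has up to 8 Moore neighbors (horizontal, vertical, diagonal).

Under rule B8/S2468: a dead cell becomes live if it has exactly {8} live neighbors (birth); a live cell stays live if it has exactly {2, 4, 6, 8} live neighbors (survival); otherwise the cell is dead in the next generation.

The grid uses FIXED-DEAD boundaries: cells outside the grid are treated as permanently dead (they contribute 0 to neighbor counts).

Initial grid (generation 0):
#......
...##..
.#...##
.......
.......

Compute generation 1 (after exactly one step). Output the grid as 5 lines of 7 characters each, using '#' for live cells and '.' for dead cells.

Answer: .......
....#..
.....#.
.......
.......

Derivation:
Simulating step by step:
Generation 0 (given above): 6 live cells
Generation 1: 2 live cells
(generation 1 grid is the final answer)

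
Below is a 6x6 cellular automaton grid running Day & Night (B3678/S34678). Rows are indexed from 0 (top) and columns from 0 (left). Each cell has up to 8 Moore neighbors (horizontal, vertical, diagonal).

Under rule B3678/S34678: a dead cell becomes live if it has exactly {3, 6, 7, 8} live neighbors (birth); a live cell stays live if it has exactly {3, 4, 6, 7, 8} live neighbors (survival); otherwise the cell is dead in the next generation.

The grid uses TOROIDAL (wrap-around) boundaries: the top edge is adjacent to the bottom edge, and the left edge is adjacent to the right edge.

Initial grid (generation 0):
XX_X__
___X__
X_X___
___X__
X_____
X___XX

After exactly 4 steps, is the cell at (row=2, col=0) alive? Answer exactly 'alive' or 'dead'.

Simulating step by step:
Generation 0 (given above): 11 live cells
Generation 1: 8 live cells
X_X___
X_____
___X__
_X____
____X_
X____X
Generation 2: 6 live cells
X_____
_X____
______
______
X____X
_X___X
Generation 3: 4 live cells
XX____
______
______
______
X_____
_____X
Generation 4: 1 live cells
______
______
______
______
______
_X____

Cell (2,0) at generation 4: 0 -> dead

Answer: dead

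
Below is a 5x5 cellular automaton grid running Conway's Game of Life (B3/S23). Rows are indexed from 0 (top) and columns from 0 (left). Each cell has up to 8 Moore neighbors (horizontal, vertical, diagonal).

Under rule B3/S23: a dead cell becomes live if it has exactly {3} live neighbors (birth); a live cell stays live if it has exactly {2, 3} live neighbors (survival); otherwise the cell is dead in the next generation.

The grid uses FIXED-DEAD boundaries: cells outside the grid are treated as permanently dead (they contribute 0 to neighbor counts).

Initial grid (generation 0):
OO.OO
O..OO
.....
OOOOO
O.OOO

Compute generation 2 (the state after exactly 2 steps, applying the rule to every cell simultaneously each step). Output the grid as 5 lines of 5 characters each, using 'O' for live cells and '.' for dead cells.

Simulating step by step:
Generation 0 (given above): 16 live cells
Generation 1: 15 live cells
OOOOO
OOOOO
O....
O...O
O...O
Generation 2: 8 live cells
(generation 2 grid is the final answer)

Answer: O...O
....O
O.O.O
OO...
.....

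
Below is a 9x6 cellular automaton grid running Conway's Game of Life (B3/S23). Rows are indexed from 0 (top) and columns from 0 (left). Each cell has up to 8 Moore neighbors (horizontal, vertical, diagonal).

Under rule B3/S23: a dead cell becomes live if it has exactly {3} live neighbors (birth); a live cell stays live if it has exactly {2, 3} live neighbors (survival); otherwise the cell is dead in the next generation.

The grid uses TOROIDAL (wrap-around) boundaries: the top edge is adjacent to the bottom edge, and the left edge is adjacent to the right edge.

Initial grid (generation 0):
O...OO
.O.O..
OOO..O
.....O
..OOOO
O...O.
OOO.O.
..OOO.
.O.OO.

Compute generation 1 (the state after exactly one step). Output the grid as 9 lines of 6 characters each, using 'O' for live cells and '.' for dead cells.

Answer: OO...O
...O..
.OO.OO
......
O..O..
O.....
O.O.O.
O.....
OO....

Derivation:
Simulating step by step:
Generation 0 (given above): 26 live cells
Generation 1: 17 live cells
(generation 1 grid is the final answer)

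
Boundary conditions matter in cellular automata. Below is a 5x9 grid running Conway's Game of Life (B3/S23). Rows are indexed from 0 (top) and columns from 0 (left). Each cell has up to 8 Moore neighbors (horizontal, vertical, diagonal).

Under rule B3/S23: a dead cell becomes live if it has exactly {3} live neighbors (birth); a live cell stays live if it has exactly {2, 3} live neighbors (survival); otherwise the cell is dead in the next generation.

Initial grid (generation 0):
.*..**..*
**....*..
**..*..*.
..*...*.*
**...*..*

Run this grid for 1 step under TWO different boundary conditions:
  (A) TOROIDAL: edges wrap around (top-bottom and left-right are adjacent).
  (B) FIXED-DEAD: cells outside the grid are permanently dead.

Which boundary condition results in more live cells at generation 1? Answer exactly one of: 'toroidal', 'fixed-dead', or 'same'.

Answer: toroidal

Derivation:
Under TOROIDAL boundary, generation 1:
..*.*****
..*.*.**.
..*..***.
..*..**..
.**.***.*
Population = 23

Under FIXED-DEAD boundary, generation 1:
**...*...
..*.*.**.
*.*..***.
..*..**.*
.*.....*.
Population = 18

Comparison: toroidal=23, fixed-dead=18 -> toroidal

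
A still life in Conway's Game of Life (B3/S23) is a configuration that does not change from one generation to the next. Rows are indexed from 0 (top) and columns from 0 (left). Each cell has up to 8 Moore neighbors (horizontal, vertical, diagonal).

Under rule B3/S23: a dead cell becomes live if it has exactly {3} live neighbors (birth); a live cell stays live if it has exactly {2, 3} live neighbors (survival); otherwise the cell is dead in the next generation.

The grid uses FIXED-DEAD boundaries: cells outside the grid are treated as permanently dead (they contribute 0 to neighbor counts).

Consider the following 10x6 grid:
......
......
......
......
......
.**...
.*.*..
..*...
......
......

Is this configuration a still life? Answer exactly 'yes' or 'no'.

Answer: yes

Derivation:
Compute generation 1 and compare to generation 0 (given above):
Generation 1:
......
......
......
......
......
.**...
.*.*..
..*...
......
......
The grids are IDENTICAL -> still life.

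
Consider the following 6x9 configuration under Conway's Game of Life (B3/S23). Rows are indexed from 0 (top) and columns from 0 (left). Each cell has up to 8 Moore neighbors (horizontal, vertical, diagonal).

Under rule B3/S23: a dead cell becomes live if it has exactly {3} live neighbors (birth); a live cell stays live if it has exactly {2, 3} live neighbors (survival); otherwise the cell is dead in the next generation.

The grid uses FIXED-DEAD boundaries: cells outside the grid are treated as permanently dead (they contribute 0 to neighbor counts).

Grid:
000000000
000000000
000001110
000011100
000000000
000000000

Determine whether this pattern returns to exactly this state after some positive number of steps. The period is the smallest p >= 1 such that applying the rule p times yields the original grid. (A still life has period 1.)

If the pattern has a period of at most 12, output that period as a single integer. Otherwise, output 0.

Simulating and comparing each generation to the original:
Gen 0 (original, given above): 6 live cells
Gen 1: 6 live cells, differs from original
Gen 2: 6 live cells, MATCHES original -> period = 2

Answer: 2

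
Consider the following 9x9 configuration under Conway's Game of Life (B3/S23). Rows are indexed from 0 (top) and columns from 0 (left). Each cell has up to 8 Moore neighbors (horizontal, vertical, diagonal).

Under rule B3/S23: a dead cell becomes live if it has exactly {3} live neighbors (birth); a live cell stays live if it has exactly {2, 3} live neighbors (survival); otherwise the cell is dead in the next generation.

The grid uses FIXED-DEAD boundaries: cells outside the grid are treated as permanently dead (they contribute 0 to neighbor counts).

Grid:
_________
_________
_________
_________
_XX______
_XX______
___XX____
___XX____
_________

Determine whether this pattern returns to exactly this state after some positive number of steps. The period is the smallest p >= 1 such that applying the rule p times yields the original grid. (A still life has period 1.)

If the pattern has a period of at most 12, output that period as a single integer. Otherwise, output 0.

Simulating and comparing each generation to the original:
Gen 0 (original, given above): 8 live cells
Gen 1: 6 live cells, differs from original
Gen 2: 8 live cells, MATCHES original -> period = 2

Answer: 2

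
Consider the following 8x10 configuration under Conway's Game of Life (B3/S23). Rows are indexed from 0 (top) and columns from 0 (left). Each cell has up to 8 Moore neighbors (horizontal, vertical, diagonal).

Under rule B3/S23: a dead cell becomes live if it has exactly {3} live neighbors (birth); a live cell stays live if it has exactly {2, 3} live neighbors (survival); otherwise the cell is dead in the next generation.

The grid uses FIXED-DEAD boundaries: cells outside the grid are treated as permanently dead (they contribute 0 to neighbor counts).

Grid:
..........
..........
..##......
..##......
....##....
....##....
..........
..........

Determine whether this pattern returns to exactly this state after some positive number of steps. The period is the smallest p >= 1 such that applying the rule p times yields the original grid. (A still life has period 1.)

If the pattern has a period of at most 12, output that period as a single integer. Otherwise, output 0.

Simulating and comparing each generation to the original:
Gen 0 (original, given above): 8 live cells
Gen 1: 6 live cells, differs from original
Gen 2: 8 live cells, MATCHES original -> period = 2

Answer: 2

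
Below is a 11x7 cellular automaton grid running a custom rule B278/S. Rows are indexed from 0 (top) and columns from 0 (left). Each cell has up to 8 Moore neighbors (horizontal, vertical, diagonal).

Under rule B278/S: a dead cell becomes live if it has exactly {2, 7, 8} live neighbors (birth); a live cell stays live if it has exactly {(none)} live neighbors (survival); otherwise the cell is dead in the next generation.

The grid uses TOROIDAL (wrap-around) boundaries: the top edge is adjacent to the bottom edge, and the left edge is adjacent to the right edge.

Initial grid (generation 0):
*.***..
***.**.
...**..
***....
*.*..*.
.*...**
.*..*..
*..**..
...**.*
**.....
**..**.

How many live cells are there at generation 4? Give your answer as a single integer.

Simulating step by step:
Generation 0 (given above): 34 live cells
Generation 1: 8 live cells
.*.....
...*...
.......
.....*.
...**..
...*...
.......
.*....*
.......
.......
.......
Generation 2: 11 live cells
..*....
..*....
....*..
...*...
..*..*.
..*....
*.*....
*......
*......
.......
.......
Generation 3: 13 live cells
.*.*...
.*.....
..*....
..*..*.
.*..*..
......*
...*..*
.......
.*....*
.......
.......
Generation 4: 20 live cells
*......
*..*...
...*...
....*..
*.**..*
..***..
*....*.
..*..**
*......
*......
..*....
Population at generation 4: 20

Answer: 20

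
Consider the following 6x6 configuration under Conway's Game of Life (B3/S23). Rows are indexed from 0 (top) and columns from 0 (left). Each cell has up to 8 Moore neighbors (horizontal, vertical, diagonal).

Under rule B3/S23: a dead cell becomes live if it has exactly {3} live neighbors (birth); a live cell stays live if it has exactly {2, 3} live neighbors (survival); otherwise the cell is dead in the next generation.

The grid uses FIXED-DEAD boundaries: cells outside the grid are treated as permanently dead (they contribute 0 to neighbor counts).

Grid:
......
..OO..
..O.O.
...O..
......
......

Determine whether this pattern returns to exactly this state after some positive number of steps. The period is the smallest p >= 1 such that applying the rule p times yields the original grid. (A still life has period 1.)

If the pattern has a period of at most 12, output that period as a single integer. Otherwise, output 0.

Answer: 1

Derivation:
Simulating and comparing each generation to the original:
Gen 0 (original, given above): 5 live cells
Gen 1: 5 live cells, MATCHES original -> period = 1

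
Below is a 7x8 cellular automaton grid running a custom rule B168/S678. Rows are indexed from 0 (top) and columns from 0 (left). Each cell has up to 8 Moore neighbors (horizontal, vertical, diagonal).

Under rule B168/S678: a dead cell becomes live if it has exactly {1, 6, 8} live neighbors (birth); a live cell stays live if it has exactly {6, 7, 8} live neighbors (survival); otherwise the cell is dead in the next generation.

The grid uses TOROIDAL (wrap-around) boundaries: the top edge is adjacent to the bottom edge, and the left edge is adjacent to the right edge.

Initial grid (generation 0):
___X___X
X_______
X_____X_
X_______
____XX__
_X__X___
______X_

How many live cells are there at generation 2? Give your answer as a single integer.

Answer: 7

Derivation:
Simulating step by step:
Generation 0 (given above): 11 live cells
Generation 1: 17 live cells
_XX_XX__
__XXXX__
_____X__
___X____
__X___XX
X_X____X
_X______
Generation 2: 7 live cells
________
X_______
_X______
XX______
____XX__
_____X__
________
Population at generation 2: 7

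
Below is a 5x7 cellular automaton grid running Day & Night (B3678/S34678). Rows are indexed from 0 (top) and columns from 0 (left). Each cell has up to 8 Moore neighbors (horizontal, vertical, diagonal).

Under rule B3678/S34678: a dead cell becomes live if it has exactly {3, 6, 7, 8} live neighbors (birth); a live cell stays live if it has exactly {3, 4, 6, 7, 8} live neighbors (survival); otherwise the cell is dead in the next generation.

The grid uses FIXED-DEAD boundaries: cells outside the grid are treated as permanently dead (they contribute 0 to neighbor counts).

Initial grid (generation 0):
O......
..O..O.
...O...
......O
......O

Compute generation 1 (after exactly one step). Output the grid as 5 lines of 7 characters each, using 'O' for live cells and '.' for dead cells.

Answer: .......
.......
.......
.......
.......

Derivation:
Simulating step by step:
Generation 0 (given above): 6 live cells
Generation 1: 0 live cells
(generation 1 grid is the final answer)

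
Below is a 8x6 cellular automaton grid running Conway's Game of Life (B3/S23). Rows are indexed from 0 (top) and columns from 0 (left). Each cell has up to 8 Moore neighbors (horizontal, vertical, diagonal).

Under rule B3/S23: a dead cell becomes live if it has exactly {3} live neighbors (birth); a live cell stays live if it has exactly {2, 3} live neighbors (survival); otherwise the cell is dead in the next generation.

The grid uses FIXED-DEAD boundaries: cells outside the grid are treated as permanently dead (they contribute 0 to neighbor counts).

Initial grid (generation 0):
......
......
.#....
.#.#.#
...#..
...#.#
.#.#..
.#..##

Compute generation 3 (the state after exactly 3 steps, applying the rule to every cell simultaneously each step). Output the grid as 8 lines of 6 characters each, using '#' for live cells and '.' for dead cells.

Answer: ......
......
......
...##.
....#.
......
......
..###.

Derivation:
Simulating step by step:
Generation 0 (given above): 12 live cells
Generation 1: 8 live cells
......
......
..#...
....#.
...#..
...#..
...#.#
..#.#.
Generation 2: 9 live cells
......
......
......
...#..
...##.
..##..
..##..
...##.
Generation 3: 6 live cells
(generation 3 grid is the final answer)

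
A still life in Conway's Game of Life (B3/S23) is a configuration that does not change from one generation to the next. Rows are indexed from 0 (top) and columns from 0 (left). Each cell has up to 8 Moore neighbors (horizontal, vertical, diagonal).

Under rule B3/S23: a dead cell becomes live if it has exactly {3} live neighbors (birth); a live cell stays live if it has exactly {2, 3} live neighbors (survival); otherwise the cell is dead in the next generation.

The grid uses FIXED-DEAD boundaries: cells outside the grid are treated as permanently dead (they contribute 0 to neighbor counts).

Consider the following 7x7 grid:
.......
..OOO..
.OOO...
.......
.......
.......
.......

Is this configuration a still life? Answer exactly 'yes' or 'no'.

Answer: no

Derivation:
Compute generation 1 and compare to generation 0 (given above):
Generation 1:
...O...
.O..O..
.O..O..
..O....
.......
.......
.......
Cell (0,3) differs: gen0=0 vs gen1=1 -> NOT a still life.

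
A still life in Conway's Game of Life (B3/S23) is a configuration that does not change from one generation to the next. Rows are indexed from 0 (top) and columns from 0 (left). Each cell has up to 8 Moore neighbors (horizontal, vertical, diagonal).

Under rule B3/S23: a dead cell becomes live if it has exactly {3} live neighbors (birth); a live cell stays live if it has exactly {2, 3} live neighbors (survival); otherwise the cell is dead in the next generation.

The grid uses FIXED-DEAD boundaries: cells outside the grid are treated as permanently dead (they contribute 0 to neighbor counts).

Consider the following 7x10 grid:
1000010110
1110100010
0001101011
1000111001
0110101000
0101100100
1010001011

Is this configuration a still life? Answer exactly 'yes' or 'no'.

Compute generation 1 and compare to generation 0 (given above):
Generation 1:
1000000110
1110101000
1010001011
0110001011
1110001100
1000101110
0111000110
Cell (0,5) differs: gen0=1 vs gen1=0 -> NOT a still life.

Answer: no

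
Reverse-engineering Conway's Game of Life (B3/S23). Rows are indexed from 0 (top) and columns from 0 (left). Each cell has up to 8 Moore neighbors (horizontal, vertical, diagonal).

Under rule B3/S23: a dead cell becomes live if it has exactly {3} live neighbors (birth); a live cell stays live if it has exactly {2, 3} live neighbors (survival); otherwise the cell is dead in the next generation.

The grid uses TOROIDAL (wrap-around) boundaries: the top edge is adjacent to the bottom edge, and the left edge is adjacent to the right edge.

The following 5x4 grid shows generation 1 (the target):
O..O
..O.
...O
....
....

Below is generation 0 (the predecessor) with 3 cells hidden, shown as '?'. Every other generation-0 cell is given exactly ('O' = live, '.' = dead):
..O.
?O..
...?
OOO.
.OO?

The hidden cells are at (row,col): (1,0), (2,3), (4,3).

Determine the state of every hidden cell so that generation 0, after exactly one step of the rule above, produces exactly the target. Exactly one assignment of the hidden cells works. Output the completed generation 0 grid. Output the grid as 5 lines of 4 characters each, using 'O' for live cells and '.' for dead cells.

Hidden generation-0 cells (in order): (1,0), (2,3), (4,3).
A hidden cell only influences target cells in its own 3x3 neighborhood. Try each of the 2^3 = 8 assignments, step the completed generation 0 forward once under B3/S23, and compare with the target:
  (1,0)=. (2,3)=. (4,3)=. -> step gives (0,0)='.' but target has 'O' -> reject
  (1,0)=. (2,3)=. (4,3)=O -> step gives (1,2)='.' but target has 'O' -> reject
  (1,0)=. (2,3)=O (4,3)=. -> step gives (0,0)='.' but target has 'O' -> reject
  (1,0)=. (2,3)=O (4,3)=O -> step reproduces the target at every cell -> ACCEPT
  (1,0)=O (2,3)=. (4,3)=. -> step gives (0,2)='O' but target has '.' -> reject
  (1,0)=O (2,3)=. (4,3)=O -> step gives (0,0)='.' but target has 'O' -> reject
  (1,0)=O (2,3)=O (4,3)=. -> step gives (0,2)='O' but target has '.' -> reject
  (1,0)=O (2,3)=O (4,3)=O -> step gives (0,0)='.' but target has 'O' -> reject
Unique solution: (1,0)=dead, (2,3)=live, (4,3)=live.
Check: live-neighbor counts of every cell in the completed generation 0:
3443
2132
4442
4455
4554
Applying B3/S23 to generation 0 with these counts gives:
O..O
..O.
...O
....
....
which matches the target exactly.

Answer: ..O.
.O..
...O
OOO.
.OOO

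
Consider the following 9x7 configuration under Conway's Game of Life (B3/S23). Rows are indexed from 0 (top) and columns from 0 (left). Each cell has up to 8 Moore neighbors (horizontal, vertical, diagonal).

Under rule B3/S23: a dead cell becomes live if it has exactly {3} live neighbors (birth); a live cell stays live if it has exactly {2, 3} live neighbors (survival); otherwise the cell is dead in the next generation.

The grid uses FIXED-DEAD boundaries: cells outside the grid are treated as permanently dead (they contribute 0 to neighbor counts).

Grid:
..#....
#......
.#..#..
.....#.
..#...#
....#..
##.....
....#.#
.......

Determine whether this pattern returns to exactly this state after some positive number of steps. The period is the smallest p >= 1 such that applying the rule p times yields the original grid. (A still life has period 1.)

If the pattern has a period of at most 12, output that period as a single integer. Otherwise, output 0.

Simulating and comparing each generation to the original:
Gen 0 (original, given above): 12 live cells
Gen 1: 5 live cells, differs from original
Gen 2: 0 live cells, differs from original
Gen 3: 0 live cells, differs from original
Gen 4: 0 live cells, differs from original
Gen 5: 0 live cells, differs from original
Gen 6: 0 live cells, differs from original
Gen 7: 0 live cells, differs from original
Gen 8: 0 live cells, differs from original
Gen 9: 0 live cells, differs from original
Gen 10: 0 live cells, differs from original
Gen 11: 0 live cells, differs from original
Gen 12: 0 live cells, differs from original
No period found within 12 steps.

Answer: 0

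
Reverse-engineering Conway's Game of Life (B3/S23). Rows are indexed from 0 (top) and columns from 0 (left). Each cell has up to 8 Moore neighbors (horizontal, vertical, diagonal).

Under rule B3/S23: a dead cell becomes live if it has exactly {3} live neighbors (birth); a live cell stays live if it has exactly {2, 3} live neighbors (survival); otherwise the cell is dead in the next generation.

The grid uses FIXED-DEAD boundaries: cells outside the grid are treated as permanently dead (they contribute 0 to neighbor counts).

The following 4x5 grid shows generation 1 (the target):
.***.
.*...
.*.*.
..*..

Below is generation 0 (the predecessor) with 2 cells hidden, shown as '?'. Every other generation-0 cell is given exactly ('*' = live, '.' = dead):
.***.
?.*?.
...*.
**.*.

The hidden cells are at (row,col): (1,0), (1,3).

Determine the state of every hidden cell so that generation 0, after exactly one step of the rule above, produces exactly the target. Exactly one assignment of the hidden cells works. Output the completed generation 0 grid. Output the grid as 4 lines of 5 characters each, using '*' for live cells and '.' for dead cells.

Answer: .***.
..*..
...*.
**.*.

Derivation:
Hidden generation-0 cells (in order): (1,0), (1,3).
A hidden cell only influences target cells in its own 3x3 neighborhood. Try each of the 2^2 = 4 assignments, step the completed generation 0 forward once under B3/S23, and compare with the target:
  (1,0)=. (1,3)=. -> step reproduces the target at every cell -> ACCEPT
  (1,0)=. (1,3)=* -> step gives (0,2)='.' but target has '*' -> reject
  (1,0)=* (1,3)=. -> step gives (1,1)='.' but target has '*' -> reject
  (1,0)=* (1,3)=* -> step gives (0,2)='.' but target has '*' -> reject
Unique solution: (1,0)=dead, (1,3)=dead.
Check: live-neighbor counts of every cell in the completed generation 0:
12321
13442
23422
11312
Applying B3/S23 to generation 0 with these counts gives:
.***.
.*...
.*.*.
..*..
which matches the target exactly.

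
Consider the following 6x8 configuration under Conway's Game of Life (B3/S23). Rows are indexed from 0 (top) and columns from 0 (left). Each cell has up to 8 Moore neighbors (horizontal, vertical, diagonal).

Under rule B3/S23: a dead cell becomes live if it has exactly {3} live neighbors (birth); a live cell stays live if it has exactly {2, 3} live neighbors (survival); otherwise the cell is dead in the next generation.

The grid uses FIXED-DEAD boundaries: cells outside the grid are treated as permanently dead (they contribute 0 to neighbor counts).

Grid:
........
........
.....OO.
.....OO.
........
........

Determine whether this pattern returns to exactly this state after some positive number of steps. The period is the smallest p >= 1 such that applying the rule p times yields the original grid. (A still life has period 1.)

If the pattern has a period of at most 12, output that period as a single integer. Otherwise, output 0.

Simulating and comparing each generation to the original:
Gen 0 (original, given above): 4 live cells
Gen 1: 4 live cells, MATCHES original -> period = 1

Answer: 1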